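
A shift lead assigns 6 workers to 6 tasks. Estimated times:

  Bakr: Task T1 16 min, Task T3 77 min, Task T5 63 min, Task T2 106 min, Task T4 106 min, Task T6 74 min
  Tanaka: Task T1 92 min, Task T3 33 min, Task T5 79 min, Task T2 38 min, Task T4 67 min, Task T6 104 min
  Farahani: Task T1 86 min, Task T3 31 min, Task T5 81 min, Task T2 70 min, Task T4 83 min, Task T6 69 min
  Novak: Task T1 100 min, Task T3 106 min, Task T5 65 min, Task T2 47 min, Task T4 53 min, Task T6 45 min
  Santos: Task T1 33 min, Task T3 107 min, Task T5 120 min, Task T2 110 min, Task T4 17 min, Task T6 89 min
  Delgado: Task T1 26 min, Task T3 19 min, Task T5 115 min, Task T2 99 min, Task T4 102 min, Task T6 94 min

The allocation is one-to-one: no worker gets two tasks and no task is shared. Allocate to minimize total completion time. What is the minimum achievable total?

Min total: 216 min

Optimal: Bakr→Task T1 (16 min), Tanaka→Task T2 (38 min), Farahani→Task T5 (81 min), Novak→Task T6 (45 min), Santos→Task T4 (17 min), Delgado→Task T3 (19 min) — total 16+38+81+45+17+19 = 216 min.
Row-greedy (each worker in turn takes its cheapest remaining task) gives 297 min, worse by 81.
Next-best assignment: Bakr→Task T5, Tanaka→Task T2, Farahani→Task T3, Novak→Task T6, Santos→Task T4, Delgado→Task T1 = 220 min.
Swapping Santos↔Bakr (Santos→Task T1 33 min, Bakr→Task T4 106 min) adds 106.
No other one-to-one assignment undercuts 216 min.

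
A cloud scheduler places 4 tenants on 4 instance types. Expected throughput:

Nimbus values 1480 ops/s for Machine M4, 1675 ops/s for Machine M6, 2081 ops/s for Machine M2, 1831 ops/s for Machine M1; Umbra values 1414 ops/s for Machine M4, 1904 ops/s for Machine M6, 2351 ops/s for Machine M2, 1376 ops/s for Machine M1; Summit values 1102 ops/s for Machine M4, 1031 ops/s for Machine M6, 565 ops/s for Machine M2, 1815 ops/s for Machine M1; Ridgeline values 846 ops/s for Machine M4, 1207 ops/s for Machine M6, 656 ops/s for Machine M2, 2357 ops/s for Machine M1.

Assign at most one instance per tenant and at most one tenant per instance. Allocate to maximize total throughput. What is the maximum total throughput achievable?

Maximum total: 7485 ops/s

Optimal: Nimbus→Machine M6 (1675 ops/s), Umbra→Machine M2 (2351 ops/s), Summit→Machine M4 (1102 ops/s), Ridgeline→Machine M1 (2357 ops/s) — total 1675+2351+1102+2357 = 7485 ops/s.
Row-greedy (each tenant in turn takes its best remaining instance) gives 6646 ops/s, worse by 839.
Checked against all permutations: 7485 ops/s is optimal.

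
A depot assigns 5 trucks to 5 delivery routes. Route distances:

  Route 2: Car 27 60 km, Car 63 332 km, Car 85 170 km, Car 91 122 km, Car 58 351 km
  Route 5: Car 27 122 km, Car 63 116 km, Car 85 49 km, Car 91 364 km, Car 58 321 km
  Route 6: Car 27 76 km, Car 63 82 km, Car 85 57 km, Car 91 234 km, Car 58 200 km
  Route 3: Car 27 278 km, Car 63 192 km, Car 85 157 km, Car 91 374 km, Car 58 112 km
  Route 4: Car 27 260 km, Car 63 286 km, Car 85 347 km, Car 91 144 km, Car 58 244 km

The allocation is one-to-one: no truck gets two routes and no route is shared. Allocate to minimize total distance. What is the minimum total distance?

Min total: 447 km

Optimal: Car 27→Route 2 (60 km), Car 63→Route 6 (82 km), Car 85→Route 5 (49 km), Car 91→Route 4 (144 km), Car 58→Route 3 (112 km) — total 60+82+49+144+112 = 447 km.
Next-best assignment: Car 27→Route 2, Car 63→Route 5, Car 85→Route 6, Car 91→Route 4, Car 58→Route 3 = 489 km.
Swapping Car 27↔Car 58 (Car 27→Route 3 278 km, Car 58→Route 2 351 km) adds 457.
Checked against all permutations: 447 km is optimal.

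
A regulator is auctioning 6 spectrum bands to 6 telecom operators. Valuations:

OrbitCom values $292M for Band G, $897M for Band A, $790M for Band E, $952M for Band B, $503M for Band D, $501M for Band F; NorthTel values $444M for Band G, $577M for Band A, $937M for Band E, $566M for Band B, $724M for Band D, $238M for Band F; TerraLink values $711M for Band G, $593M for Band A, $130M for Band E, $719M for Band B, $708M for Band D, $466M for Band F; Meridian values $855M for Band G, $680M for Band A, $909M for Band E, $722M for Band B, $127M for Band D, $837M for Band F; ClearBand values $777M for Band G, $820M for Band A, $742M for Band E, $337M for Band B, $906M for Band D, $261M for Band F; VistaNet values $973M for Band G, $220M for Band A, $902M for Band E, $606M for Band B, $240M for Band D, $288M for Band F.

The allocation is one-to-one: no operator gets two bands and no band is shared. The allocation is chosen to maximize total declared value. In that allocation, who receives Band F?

Meridian receives Band F.

Treat this as an assignment problem: match each operator to one band.
Optimal: OrbitCom→Band A ($897M), NorthTel→Band E ($937M), TerraLink→Band B ($719M), Meridian→Band F ($837M), ClearBand→Band D ($906M), VistaNet→Band G ($973M) — total 897+937+719+837+906+973 = $5269M.
Column-greedy (each band in turn goes to its best remaining operator) gives $4901M, worse by 368.
Meridian's own top band is Band E ($909M), but forcing Meridian→Band E and reassigning the rest optimally gives only $4844M — worse by 425.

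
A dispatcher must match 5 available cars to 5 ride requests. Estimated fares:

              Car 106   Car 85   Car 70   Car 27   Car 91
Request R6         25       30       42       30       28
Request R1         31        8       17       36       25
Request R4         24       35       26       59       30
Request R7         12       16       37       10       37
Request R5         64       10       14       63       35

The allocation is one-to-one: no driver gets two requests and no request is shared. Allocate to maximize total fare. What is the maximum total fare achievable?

Optimal: Car 106→Request R5 ($64), Car 85→Request R6 ($30), Car 70→Request R7 ($37), Car 27→Request R4 ($59), Car 91→Request R1 ($25) — total 64+30+37+59+25 = $215.
Next-best assignment: Car 106→Request R5, Car 85→Request R4, Car 70→Request R6, Car 27→Request R1, Car 91→Request R7 = $214.
Every other assignment is strictly worse.

Maximum total: $215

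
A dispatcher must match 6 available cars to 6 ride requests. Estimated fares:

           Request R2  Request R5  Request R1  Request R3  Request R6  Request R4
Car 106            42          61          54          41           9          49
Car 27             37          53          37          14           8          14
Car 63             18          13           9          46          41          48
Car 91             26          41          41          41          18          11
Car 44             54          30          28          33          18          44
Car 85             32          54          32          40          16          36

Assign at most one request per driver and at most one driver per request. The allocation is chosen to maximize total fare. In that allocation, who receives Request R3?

Optimal: Car 106→Request R1 ($54), Car 27→Request R5 ($53), Car 63→Request R6 ($41), Car 91→Request R3 ($41), Car 44→Request R2 ($54), Car 85→Request R4 ($36) — total 54+53+41+41+54+36 = $279.
Swapping Car 91↔Car 44 (Car 91→Request R2 $26, Car 44→Request R3 $33) loses 36.
Checked against all permutations: $279 is optimal.
Car 91's own top request is Request R5 ($41), but forcing Car 91→Request R5 and reassigning the rest optimally gives only $262 — worse by 17.

Car 91 receives Request R3.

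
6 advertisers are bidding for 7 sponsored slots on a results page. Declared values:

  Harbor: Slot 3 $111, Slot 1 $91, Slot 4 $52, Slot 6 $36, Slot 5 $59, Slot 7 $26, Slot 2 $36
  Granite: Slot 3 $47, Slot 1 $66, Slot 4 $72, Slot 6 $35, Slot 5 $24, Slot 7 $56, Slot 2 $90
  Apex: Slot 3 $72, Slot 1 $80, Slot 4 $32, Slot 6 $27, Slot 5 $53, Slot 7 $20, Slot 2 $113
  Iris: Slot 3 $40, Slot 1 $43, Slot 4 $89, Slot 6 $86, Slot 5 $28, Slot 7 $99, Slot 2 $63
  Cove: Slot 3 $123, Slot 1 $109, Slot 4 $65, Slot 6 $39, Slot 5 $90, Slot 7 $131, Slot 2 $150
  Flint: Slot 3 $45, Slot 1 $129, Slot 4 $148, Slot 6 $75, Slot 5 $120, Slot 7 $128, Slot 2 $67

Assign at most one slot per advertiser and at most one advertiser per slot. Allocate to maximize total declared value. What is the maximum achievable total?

Treat this as an assignment problem: match each advertiser to one slot.
Optimal: Harbor→Slot 3 ($111), Granite→Slot 1 ($66), Apex→Slot 2 ($113), Iris→Slot 6 ($86), Cove→Slot 7 ($131), Flint→Slot 4 ($148) — total 111+66+113+86+131+148 = $655.
Max-entry greedy (repeatedly take the single best remaining cell) gives $623, worse by 32.
Next-best assignment: Harbor→Slot 3, Granite→Slot 2, Apex→Slot 1, Iris→Slot 6, Cove→Slot 7, Flint→Slot 4 = $646.
Every other assignment is strictly worse.

Max total: $655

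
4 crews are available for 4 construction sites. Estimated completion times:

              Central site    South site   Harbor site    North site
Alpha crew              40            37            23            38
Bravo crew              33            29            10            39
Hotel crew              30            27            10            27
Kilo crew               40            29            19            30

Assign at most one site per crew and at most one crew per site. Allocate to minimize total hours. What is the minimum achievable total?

Minimum total: 106 hours

Optimal: Alpha crew→Central site (40 hours), Bravo crew→Harbor site (10 hours), Hotel crew→North site (27 hours), Kilo crew→South site (29 hours) — total 40+10+27+29 = 106 hours.
Row-greedy (each crew in turn takes its cheapest remaining site) gives 119 hours, worse by 13.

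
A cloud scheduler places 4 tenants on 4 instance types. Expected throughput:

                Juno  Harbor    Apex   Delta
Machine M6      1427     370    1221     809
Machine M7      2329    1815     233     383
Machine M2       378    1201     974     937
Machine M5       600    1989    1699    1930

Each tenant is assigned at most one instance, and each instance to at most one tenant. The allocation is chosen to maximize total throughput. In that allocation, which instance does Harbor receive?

Harbor receives Machine M2.

Optimal: Juno→Machine M7 (2329 ops/s), Harbor→Machine M2 (1201 ops/s), Apex→Machine M6 (1221 ops/s), Delta→Machine M5 (1930 ops/s) — total 2329+1201+1221+1930 = 6681 ops/s.
Column-greedy (each instance in turn goes to its best remaining tenant) gives 6146 ops/s, worse by 535.
Checked against all permutations: 6681 ops/s is optimal.
Harbor's own top instance is Machine M5 (1989 ops/s), but forcing Harbor→Machine M5 and reassigning the rest optimally gives only 6476 ops/s — worse by 205.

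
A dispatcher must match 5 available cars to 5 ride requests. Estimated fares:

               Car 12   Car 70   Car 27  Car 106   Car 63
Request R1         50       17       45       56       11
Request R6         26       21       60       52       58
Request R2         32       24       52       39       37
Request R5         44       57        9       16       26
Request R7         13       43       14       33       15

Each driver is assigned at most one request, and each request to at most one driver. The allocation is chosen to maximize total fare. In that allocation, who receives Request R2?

Car 27 receives Request R2.

This is the linear assignment problem.
Optimal: Car 12→Request R5 ($44), Car 70→Request R7 ($43), Car 27→Request R2 ($52), Car 106→Request R1 ($56), Car 63→Request R6 ($58) — total 44+43+52+56+58 = $253.
Row-greedy (each driver in turn takes its best remaining request) gives $221, worse by 32.
Swapping Car 27↔Car 63 (Car 27→Request R6 $60, Car 63→Request R2 $37) loses 13.
Checked against all permutations: $253 is optimal.
Car 27's own top request is Request R6 ($60), but forcing Car 27→Request R6 and reassigning the rest optimally gives only $240 — worse by 13.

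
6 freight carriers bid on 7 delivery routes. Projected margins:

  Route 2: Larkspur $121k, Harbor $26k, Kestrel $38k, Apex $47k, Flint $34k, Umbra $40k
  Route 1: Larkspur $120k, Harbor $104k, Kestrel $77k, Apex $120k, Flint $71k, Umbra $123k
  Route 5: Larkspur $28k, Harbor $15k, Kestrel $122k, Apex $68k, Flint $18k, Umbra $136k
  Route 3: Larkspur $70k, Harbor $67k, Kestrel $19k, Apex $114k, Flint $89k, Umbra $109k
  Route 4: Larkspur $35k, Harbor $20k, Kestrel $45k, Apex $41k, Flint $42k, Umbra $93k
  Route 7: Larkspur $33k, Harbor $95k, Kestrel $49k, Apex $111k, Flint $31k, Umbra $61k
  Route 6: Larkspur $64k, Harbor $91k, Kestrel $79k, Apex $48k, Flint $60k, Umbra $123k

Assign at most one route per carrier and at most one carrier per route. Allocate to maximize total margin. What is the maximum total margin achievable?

Treat this as an assignment problem: match each carrier to one route.
Optimal: Larkspur→Route 2 ($121k), Harbor→Route 1 ($104k), Kestrel→Route 5 ($122k), Apex→Route 7 ($111k), Flint→Route 3 ($89k), Umbra→Route 6 ($123k) — total 121+104+122+111+89+123 = $670k.
Column-greedy (each route in turn goes to its best remaining carrier) gives $617k, worse by 53.
Swapping Apex↔Umbra (Apex→Route 6 $48k, Umbra→Route 7 $61k) loses 125.

Max total: $670k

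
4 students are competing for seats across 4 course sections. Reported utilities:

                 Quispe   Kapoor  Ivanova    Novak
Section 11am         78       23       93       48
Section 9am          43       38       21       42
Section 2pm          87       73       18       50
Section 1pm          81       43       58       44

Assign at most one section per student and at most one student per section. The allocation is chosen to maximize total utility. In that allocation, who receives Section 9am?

This is a one-to-one assignment (maximum-weight bipartite matching).
Optimal: Quispe→Section 1pm (81 points), Kapoor→Section 2pm (73 points), Ivanova→Section 11am (93 points), Novak→Section 9am (42 points) — total 81+73+93+42 = 289 points.
Column-greedy (each section in turn goes to its best remaining student) gives 253 points, worse by 36.
Next-best assignment: Quispe→Section 2pm, Kapoor→Section 1pm, Ivanova→Section 11am, Novak→Section 9am = 265 points.
No other one-to-one assignment exceeds 289 points.
Novak's own top section is Section 2pm (50 points), but forcing Novak→Section 2pm and reassigning the rest optimally gives only 262 points — worse by 27.

Novak receives Section 9am.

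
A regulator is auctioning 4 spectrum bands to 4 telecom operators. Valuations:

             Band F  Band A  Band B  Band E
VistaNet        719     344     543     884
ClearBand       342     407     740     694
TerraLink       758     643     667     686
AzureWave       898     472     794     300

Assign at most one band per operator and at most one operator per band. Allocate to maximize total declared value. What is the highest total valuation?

Maximum total: $3165M

Optimal: VistaNet→Band E ($884M), ClearBand→Band B ($740M), TerraLink→Band A ($643M), AzureWave→Band F ($898M) — total 884+740+643+898 = $3165M.
Row-greedy (each operator in turn takes its best remaining band) gives $2854M, worse by 311.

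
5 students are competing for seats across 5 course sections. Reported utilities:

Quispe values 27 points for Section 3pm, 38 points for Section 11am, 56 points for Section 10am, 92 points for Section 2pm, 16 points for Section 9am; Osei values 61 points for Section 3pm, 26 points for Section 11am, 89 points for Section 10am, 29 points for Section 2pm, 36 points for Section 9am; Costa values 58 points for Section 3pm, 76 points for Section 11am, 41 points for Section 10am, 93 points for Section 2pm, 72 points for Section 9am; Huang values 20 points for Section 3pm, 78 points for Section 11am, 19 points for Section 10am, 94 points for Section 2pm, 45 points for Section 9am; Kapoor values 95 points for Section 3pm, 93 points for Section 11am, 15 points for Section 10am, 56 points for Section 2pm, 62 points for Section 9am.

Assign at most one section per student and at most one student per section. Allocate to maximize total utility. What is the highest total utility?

Max total: 426 points

Optimal: Quispe→Section 2pm (92 points), Osei→Section 10am (89 points), Costa→Section 9am (72 points), Huang→Section 11am (78 points), Kapoor→Section 3pm (95 points) — total 92+89+72+78+95 = 426 points.
Max-entry greedy (repeatedly take the single best remaining cell) gives 370 points, worse by 56.
Swapping Quispe↔Osei (Quispe→Section 10am 56 points, Osei→Section 2pm 29 points) loses 96.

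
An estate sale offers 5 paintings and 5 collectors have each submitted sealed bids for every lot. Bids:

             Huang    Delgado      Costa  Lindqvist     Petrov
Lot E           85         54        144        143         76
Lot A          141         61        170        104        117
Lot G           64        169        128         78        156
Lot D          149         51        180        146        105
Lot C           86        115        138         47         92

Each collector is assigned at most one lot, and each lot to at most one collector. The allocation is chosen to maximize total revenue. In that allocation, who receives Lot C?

Optimal: Huang→Lot A ($141), Delgado→Lot C ($115), Costa→Lot D ($180), Lindqvist→Lot E ($143), Petrov→Lot G ($156) — total 141+115+180+143+156 = $735.
Row-greedy (each collector in turn takes its best remaining lot) gives $723, worse by 12.
Swapping Lindqvist↔Petrov (Lindqvist→Lot G $78, Petrov→Lot E $76) loses 145.
Checked against all permutations: $735 is optimal.
Delgado's own top lot is Lot G ($169), but forcing Delgado→Lot G and reassigning the rest optimally gives only $725 — worse by 10.

Delgado receives Lot C.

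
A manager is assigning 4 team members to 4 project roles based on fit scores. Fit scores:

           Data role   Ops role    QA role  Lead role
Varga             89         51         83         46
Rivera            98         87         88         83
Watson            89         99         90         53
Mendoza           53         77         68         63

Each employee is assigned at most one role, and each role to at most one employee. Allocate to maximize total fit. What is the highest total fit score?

Max total: 343 pts

Optimal: Varga→QA role (83 pts), Rivera→Data role (98 pts), Watson→Ops role (99 pts), Mendoza→Lead role (63 pts) — total 83+98+99+63 = 343 pts.
Row-greedy (each employee in turn takes its best remaining role) gives 339 pts, worse by 4.
Next-best assignment: Varga→Data role, Rivera→QA role, Watson→Ops role, Mendoza→Lead role = 339 pts.
Swapping Varga↔Watson (Varga→Ops role 51 pts, Watson→QA role 90 pts) loses 41.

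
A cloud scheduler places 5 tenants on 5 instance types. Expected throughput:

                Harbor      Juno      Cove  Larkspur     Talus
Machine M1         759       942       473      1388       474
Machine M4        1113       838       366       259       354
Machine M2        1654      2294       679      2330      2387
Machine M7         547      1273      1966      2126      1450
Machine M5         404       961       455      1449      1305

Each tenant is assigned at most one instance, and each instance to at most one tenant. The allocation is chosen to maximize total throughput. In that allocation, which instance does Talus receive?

Talus receives Machine M5.

Optimal: Harbor→Machine M4 (1113 ops/s), Juno→Machine M2 (2294 ops/s), Cove→Machine M7 (1966 ops/s), Larkspur→Machine M1 (1388 ops/s), Talus→Machine M5 (1305 ops/s) — total 1113+2294+1966+1388+1305 = 8066 ops/s.
Row-greedy (each tenant in turn takes its best remaining instance) gives 5203 ops/s, worse by 2863.
Talus's own top instance is Machine M2 (2387 ops/s), but forcing Talus→Machine M2 and reassigning the rest optimally gives only 7857 ops/s — worse by 209.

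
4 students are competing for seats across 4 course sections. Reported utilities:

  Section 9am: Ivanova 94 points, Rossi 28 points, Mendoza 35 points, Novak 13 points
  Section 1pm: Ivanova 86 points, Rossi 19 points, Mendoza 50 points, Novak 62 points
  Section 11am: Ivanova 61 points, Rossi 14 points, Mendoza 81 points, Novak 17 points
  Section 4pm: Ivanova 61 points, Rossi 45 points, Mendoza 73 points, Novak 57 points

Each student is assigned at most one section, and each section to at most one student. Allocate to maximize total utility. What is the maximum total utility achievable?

Treat this as an assignment problem: match each student to one section.
Optimal: Ivanova→Section 9am (94 points), Rossi→Section 4pm (45 points), Mendoza→Section 11am (81 points), Novak→Section 1pm (62 points) — total 94+45+81+62 = 282 points.
Next-best assignment: Ivanova→Section 1pm, Rossi→Section 9am, Mendoza→Section 11am, Novak→Section 4pm = 252 points.
Every other assignment is strictly worse.

Max total: 282 points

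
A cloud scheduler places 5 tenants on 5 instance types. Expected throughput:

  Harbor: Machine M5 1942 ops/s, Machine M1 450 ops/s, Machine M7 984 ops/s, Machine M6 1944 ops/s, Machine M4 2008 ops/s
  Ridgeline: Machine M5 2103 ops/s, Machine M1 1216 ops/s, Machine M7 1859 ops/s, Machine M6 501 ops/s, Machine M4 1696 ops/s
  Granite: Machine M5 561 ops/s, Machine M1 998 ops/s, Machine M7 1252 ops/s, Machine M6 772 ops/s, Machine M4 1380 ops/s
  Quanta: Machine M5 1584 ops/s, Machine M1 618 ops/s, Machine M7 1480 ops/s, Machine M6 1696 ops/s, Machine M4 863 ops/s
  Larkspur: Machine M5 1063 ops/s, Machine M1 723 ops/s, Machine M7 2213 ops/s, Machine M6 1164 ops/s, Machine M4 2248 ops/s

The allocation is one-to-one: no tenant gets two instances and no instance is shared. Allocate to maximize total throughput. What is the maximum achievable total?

Maximum total: 9018 ops/s

Optimal: Harbor→Machine M4 (2008 ops/s), Ridgeline→Machine M5 (2103 ops/s), Granite→Machine M1 (998 ops/s), Quanta→Machine M6 (1696 ops/s), Larkspur→Machine M7 (2213 ops/s) — total 2008+2103+998+1696+2213 = 9018 ops/s.
Max-entry greedy (repeatedly take the single best remaining cell) gives 8773 ops/s, worse by 245.
Swapping Harbor↔Ridgeline (Harbor→Machine M5 1942 ops/s, Ridgeline→Machine M4 1696 ops/s) loses 473.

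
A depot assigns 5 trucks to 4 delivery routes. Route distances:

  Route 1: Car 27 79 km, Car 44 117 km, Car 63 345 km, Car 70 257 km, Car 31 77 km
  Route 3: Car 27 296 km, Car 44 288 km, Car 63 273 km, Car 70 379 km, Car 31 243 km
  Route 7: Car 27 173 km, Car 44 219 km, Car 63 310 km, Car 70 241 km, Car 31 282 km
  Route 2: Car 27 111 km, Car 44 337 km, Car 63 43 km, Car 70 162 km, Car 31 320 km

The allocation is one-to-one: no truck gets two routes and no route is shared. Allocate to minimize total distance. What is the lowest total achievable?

Optimal: Car 44→Route 1 (117 km), Car 31→Route 3 (243 km), Car 27→Route 7 (173 km), Car 63→Route 2 (43 km) — total 117+243+173+43 = 576 km.
Column-greedy (each route in turn goes to its cheapest remaining truck) gives 685 km, worse by 109.
Next-best assignment: Car 31→Route 1, Car 44→Route 3, Car 27→Route 7, Car 63→Route 2 = 581 km.
Swapping Car 27↔Car 44 (Car 27→Route 1 79 km, Car 44→Route 7 219 km) adds 8.
No other one-to-one assignment undercuts 576 km.

Min total: 576 km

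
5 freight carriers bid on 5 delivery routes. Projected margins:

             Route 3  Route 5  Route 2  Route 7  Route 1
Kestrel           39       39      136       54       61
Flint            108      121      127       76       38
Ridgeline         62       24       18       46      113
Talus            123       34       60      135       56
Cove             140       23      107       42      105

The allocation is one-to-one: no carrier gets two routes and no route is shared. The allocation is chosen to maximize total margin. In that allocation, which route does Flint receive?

Flint receives Route 5.

Optimal: Kestrel→Route 2 ($136k), Flint→Route 5 ($121k), Ridgeline→Route 1 ($113k), Talus→Route 7 ($135k), Cove→Route 3 ($140k) — total 136+121+113+135+140 = $645k.
Next-best assignment: Kestrel→Route 2, Flint→Route 5, Ridgeline→Route 3, Talus→Route 7, Cove→Route 1 = $559k.
Flint's own top route is Route 2 ($127k), but forcing Flint→Route 2 and reassigning the rest optimally gives only $554k — worse by 91.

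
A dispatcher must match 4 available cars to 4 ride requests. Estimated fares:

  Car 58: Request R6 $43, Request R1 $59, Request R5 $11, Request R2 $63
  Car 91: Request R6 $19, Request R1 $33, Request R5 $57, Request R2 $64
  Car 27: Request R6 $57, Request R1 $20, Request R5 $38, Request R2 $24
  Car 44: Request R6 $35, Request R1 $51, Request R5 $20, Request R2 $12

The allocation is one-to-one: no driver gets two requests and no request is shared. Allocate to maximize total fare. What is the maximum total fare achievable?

This is a one-to-one assignment (maximum-weight bipartite matching).
Optimal: Car 58→Request R2 ($63), Car 91→Request R5 ($57), Car 27→Request R6 ($57), Car 44→Request R1 ($51) — total 63+57+57+51 = $228.
Column-greedy (each request in turn goes to its best remaining driver) gives $185, worse by 43.
Checked against all permutations: $228 is optimal.

Max total: $228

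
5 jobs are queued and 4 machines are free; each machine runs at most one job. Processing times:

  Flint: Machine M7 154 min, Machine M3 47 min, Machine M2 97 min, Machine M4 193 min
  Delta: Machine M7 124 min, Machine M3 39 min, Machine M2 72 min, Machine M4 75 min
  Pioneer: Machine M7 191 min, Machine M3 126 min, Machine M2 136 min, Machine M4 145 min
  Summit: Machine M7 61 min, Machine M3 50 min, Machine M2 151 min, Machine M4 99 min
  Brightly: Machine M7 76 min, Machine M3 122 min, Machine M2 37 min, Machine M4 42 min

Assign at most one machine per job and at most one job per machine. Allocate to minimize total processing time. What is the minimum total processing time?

Min total: 220 min

Optimal: Summit→Machine M7 (61 min), Flint→Machine M3 (47 min), Brightly→Machine M2 (37 min), Delta→Machine M4 (75 min) — total 61+47+37+75 = 220 min.
Column-greedy (each machine in turn goes to its cheapest remaining job) gives 282 min, worse by 62.
Swapping Brightly↔Delta (Brightly→Machine M4 42 min, Delta→Machine M2 72 min) adds 2.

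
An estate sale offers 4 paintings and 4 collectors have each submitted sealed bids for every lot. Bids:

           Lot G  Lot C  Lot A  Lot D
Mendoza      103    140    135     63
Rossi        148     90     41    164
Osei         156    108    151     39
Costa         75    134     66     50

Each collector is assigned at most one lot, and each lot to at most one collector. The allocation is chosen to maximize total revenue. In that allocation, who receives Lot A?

Mendoza receives Lot A.

Optimal: Mendoza→Lot A ($135), Rossi→Lot D ($164), Osei→Lot G ($156), Costa→Lot C ($134) — total 135+164+156+134 = $589.
Max-entry greedy (repeatedly take the single best remaining cell) gives $526, worse by 63.
Every other assignment is strictly worse.
Mendoza's own top lot is Lot C ($140), but forcing Mendoza→Lot C and reassigning the rest optimally gives only $530 — worse by 59.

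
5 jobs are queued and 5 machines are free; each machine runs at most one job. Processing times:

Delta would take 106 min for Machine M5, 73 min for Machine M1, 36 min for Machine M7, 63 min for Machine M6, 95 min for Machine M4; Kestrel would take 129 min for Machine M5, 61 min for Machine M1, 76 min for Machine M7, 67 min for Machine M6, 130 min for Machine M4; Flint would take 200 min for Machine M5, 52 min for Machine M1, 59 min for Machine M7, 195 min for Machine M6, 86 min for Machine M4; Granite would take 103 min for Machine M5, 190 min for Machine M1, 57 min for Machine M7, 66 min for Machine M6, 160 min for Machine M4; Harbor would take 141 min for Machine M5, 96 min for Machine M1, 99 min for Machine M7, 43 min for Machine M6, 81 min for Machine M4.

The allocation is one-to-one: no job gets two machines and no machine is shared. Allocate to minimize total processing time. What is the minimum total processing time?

Minimum total: 329 min

Treat this as an assignment problem: match each job to one machine.
Optimal: Delta→Machine M7 (36 min), Kestrel→Machine M1 (61 min), Flint→Machine M4 (86 min), Granite→Machine M5 (103 min), Harbor→Machine M6 (43 min) — total 36+61+86+103+43 = 329 min.
Swapping Kestrel↔Flint (Kestrel→Machine M4 130 min, Flint→Machine M1 52 min) adds 35.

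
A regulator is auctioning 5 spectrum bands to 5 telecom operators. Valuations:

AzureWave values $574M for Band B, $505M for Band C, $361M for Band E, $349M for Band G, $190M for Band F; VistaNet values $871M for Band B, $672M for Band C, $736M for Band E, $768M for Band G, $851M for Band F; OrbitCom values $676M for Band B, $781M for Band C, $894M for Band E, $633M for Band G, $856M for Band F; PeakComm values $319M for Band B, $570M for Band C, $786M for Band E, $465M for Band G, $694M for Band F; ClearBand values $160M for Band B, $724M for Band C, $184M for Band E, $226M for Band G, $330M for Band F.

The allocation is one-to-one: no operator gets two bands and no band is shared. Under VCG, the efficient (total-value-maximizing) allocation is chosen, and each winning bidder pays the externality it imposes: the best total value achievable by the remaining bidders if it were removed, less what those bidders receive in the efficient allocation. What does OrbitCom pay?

Efficient allocation: AzureWave→Band B ($574M), VistaNet→Band G ($768M), OrbitCom→Band F ($856M), PeakComm→Band E ($786M), ClearBand→Band C ($724M); total welfare W = $3708M.
OrbitCom receives Band F at value $856M, so the others get W − 856 = $2852M.
Without OrbitCom: best allocation of the remaining 4 bidders over all 5 bands is AzureWave→Band B ($574M), VistaNet→Band F ($851M), PeakComm→Band E ($786M), ClearBand→Band C ($724M), total $2935M.
VCG payment = (others' best without OrbitCom) − (others' welfare with OrbitCom) = 2935 − 2852 = $83M.

OrbitCom pays $83M.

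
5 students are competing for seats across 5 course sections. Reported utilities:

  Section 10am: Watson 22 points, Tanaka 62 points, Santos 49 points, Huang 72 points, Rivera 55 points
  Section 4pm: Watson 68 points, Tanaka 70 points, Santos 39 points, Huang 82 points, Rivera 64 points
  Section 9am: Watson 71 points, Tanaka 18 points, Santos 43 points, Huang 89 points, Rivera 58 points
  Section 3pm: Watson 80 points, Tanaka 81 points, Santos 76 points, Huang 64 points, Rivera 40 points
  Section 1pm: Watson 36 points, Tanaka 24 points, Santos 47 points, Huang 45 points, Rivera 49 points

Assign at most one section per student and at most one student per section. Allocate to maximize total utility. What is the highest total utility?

Optimal: Watson→Section 4pm (68 points), Tanaka→Section 10am (62 points), Santos→Section 3pm (76 points), Huang→Section 9am (89 points), Rivera→Section 1pm (49 points) — total 68+62+76+89+49 = 344 points.
Row-greedy (each student in turn takes its best remaining section) gives 337 points, worse by 7.
Next-best assignment: Watson→Section 3pm, Tanaka→Section 10am, Santos→Section 1pm, Huang→Section 9am, Rivera→Section 4pm = 342 points.

Maximum total: 344 points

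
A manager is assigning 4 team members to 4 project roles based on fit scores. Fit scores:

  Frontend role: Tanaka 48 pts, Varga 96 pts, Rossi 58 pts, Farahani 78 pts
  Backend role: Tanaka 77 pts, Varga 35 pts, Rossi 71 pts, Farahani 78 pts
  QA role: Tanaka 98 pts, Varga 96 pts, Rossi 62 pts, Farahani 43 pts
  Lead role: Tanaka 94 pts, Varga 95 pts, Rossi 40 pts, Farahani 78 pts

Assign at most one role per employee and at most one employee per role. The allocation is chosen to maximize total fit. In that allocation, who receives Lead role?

Optimal: Tanaka→QA role (98 pts), Varga→Frontend role (96 pts), Rossi→Backend role (71 pts), Farahani→Lead role (78 pts) — total 98+96+71+78 = 343 pts.
Column-greedy (each role in turn goes to its best remaining employee) gives 312 pts, worse by 31.
Farahani's own top role is Frontend role (78 pts), but forcing Farahani→Frontend role and reassigning the rest optimally gives only 342 pts — worse by 1.

Farahani receives Lead role.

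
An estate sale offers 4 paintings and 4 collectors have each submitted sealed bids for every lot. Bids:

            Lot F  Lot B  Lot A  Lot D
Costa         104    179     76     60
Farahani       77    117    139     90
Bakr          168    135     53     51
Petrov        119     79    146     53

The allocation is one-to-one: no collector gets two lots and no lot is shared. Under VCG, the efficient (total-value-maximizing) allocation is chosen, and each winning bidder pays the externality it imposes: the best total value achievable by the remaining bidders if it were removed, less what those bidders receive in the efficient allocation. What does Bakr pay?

Efficient allocation: Costa→Lot B ($179), Farahani→Lot D ($90), Bakr→Lot F ($168), Petrov→Lot A ($146); total welfare W = $583.
Bakr receives Lot F at value $168, so the others get W − 168 = $415.
Without Bakr: best allocation of the remaining 3 bidders over all 4 lots is Costa→Lot B ($179), Farahani→Lot A ($139), Petrov→Lot F ($119), total $437.
VCG payment = (others' best without Bakr) − (others' welfare with Bakr) = 437 − 415 = $22.

Bakr pays $22.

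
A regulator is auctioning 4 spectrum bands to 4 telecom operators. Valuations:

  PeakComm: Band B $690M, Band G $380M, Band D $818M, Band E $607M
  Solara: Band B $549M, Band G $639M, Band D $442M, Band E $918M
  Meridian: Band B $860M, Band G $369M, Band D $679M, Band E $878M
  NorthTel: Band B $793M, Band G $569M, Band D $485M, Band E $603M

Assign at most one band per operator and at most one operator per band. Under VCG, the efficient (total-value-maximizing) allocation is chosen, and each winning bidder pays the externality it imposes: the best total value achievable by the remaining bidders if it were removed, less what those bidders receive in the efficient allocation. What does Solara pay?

Solara pays $242M.

Efficient allocation: PeakComm→Band D ($818M), Solara→Band E ($918M), Meridian→Band B ($860M), NorthTel→Band G ($569M); total welfare W = $3165M.
Solara receives Band E at value $918M, so the others get W − 918 = $2247M.
Without Solara: best allocation of the remaining 3 bidders over all 4 bands is PeakComm→Band D ($818M), Meridian→Band E ($878M), NorthTel→Band B ($793M), total $2489M.
VCG payment = (others' best without Solara) − (others' welfare with Solara) = 2489 − 2247 = $242M.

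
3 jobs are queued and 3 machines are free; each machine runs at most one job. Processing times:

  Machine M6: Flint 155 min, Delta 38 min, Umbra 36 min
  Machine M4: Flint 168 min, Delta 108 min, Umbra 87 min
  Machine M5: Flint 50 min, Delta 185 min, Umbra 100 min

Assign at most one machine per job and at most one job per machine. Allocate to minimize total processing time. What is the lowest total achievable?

Optimal: Flint→Machine M5 (50 min), Delta→Machine M6 (38 min), Umbra→Machine M4 (87 min) — total 50+38+87 = 175 min.
Column-greedy (each machine in turn goes to its cheapest remaining job) gives 194 min, worse by 19.
Next-best assignment: Flint→Machine M5, Delta→Machine M4, Umbra→Machine M6 = 194 min.
No other one-to-one assignment undercuts 175 min.

Minimum total: 175 min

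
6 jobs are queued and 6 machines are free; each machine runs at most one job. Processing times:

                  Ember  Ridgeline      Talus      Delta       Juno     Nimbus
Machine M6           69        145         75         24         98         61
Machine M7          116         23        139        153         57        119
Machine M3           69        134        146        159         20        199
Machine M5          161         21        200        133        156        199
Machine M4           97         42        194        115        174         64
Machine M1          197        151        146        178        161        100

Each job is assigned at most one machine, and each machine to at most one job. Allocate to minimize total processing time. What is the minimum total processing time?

Min total: 381 min

Optimal: Ember→Machine M3 (69 min), Ridgeline→Machine M5 (21 min), Talus→Machine M1 (146 min), Delta→Machine M6 (24 min), Juno→Machine M7 (57 min), Nimbus→Machine M4 (64 min) — total 69+21+146+24+57+64 = 381 min.
Column-greedy (each machine in turn goes to its cheapest remaining job) gives 438 min, worse by 57.
Every other assignment is strictly worse.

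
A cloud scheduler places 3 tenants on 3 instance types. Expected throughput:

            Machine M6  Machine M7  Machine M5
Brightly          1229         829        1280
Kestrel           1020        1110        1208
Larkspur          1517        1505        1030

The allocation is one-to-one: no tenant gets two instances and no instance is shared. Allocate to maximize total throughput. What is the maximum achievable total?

Optimal: Brightly→Machine M6 (1229 ops/s), Kestrel→Machine M5 (1208 ops/s), Larkspur→Machine M7 (1505 ops/s) — total 1229+1208+1505 = 3942 ops/s.
Column-greedy (each instance in turn goes to its best remaining tenant) gives 3907 ops/s, worse by 35.

Max total: 3942 ops/s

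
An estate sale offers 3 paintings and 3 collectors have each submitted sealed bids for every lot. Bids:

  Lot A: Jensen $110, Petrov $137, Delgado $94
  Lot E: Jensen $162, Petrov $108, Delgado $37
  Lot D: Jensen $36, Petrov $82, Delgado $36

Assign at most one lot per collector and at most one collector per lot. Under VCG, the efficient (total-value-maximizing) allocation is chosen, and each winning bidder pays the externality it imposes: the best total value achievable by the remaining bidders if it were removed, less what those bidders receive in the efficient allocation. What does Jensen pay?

Jensen pays $26.

Efficient allocation: Jensen→Lot E ($162), Petrov→Lot D ($82), Delgado→Lot A ($94); total welfare W = $338.
Jensen receives Lot E at value $162, so the others get W − 162 = $176.
Without Jensen: best allocation of the remaining 2 bidders over all 3 lots is Petrov→Lot E ($108), Delgado→Lot A ($94), total $202.
VCG payment = (others' best without Jensen) − (others' welfare with Jensen) = 202 − 176 = $26.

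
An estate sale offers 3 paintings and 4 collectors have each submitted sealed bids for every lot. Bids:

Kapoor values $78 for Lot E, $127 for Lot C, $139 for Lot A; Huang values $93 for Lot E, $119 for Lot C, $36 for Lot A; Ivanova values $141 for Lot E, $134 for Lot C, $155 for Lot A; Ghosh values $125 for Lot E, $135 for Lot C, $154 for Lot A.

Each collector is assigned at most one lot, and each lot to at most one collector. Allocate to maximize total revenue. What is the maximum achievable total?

Optimal: Ivanova→Lot E ($141), Kapoor→Lot C ($127), Ghosh→Lot A ($154) — total 141+127+154 = $422.
Row-greedy (each collector in turn takes its best remaining lot) gives $399, worse by 23.
Next-best assignment: Ivanova→Lot E, Ghosh→Lot C, Kapoor→Lot A = $415.
Swapping Ghosh↔Ivanova (Ghosh→Lot E $125, Ivanova→Lot A $155) loses 15.
Every other assignment is strictly worse.

Max total: $422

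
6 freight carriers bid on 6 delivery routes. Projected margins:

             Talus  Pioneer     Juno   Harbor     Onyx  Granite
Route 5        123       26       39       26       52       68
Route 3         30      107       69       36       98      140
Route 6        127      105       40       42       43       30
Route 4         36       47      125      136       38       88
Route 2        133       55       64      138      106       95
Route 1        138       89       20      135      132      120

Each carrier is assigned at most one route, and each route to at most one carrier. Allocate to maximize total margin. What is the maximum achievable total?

Maximum total: $763k

Optimal: Talus→Route 5 ($123k), Pioneer→Route 6 ($105k), Juno→Route 4 ($125k), Harbor→Route 2 ($138k), Onyx→Route 1 ($132k), Granite→Route 3 ($140k) — total 123+105+125+138+132+140 = $763k.
Next-best assignment: Talus→Route 5, Pioneer→Route 6, Juno→Route 4, Harbor→Route 1, Onyx→Route 2, Granite→Route 3 = $734k.
Swapping Talus↔Pioneer (Talus→Route 6 $127k, Pioneer→Route 5 $26k) loses 75.
Every other assignment is strictly worse.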